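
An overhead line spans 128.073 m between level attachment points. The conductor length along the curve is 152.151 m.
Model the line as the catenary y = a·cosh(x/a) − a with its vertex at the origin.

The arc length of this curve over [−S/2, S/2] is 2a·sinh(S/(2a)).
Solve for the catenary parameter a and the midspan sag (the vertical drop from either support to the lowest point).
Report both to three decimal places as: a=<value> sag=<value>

a=61.925 sag=36.168

seed: a₀ = √(S³/(24(L−S))) = √(128.073³/(24·24.078)) = 60.293507
iter 1: u=1.062080  f(a)=+1.395e+00  f'(a)=-8.925e-01  a ← 60.293507 − (+1.395e+00/-8.925e-01) = 61.856618
iter 2: u=1.035241  f(a)=+5.609e-02  f'(a)=-8.220e-01  a ← 61.856618 − (+5.609e-02/-8.220e-01) = 61.924854
iter 3: u=1.034100  f(a)=+9.910e-05  f'(a)=-8.191e-01  a ← 61.924854 − (+9.910e-05/-8.191e-01) = 61.924975
iter 4: u=1.034098  f(a)=+3.105e-10  f'(a)=-8.191e-01  a ← 61.924975 − (+3.105e-10/-8.191e-01) = 61.924975
iter 5: u=1.034098  f(a)=+0.000e+00  f'(a)=-8.191e-01  a ← 61.924975 − (+0.000e+00/-8.191e-01) = 61.924975
converged: |Δa| < 1e-12 after 5 iterations
sag = a·(cosh(S/(2a)) − 1) = 61.924975·(cosh(1.034098) − 1) = 36.167758
T_max/T_min = cosh(S/(2a)) = 1.584058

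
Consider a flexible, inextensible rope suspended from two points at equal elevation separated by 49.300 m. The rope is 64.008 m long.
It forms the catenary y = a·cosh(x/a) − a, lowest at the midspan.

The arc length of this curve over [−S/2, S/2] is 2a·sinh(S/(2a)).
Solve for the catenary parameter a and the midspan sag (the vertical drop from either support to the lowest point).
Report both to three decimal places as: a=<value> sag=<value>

a=19.198 sag=18.123

seed: a₀ = √(S³/(24(L−S))) = √(49.300³/(24·14.708)) = 18.424171
iter 1: u=1.337916  f(a)=+1.374e+00  f'(a)=-1.901e+00  a ← 18.424171 − (+1.374e+00/-1.901e+00) = 19.146790
iter 2: u=1.287422  f(a)=+8.497e-02  f'(a)=-1.673e+00  a ← 19.146790 − (+8.497e-02/-1.673e+00) = 19.197584
iter 3: u=1.284016  f(a)=+3.723e-04  f'(a)=-1.658e+00  a ← 19.197584 − (+3.723e-04/-1.658e+00) = 19.197808
iter 4: u=1.284001  f(a)=+7.219e-09  f'(a)=-1.658e+00  a ← 19.197808 − (+7.219e-09/-1.658e+00) = 19.197808
iter 5: u=1.284001  f(a)=-2.842e-14  f'(a)=-1.658e+00  a ← 19.197808 − (-2.842e-14/-1.658e+00) = 19.197808
converged: |Δa| < 1e-12 after 5 iterations
sag = a·(cosh(S/(2a)) − 1) = 19.197808·(cosh(1.284001) − 1) = 18.122586
T_max/T_min = cosh(S/(2a)) = 1.943992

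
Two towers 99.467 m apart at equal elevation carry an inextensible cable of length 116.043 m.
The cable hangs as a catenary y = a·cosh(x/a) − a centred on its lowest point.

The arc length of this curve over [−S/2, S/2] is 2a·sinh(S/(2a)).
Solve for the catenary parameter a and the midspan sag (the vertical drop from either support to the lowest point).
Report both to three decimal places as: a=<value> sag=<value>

seed: a₀ = √(S³/(24(L−S))) = √(99.467³/(24·16.576)) = 49.736250
iter 1: u=0.999945  f(a)=+8.487e-01  f'(a)=-7.356e-01  a ← 49.736250 − (+8.487e-01/-7.356e-01) = 50.889976
iter 2: u=0.977275  f(a)=+3.043e-02  f'(a)=-6.837e-01  a ← 50.889976 − (+3.043e-02/-6.837e-01) = 50.934480
iter 3: u=0.976421  f(a)=+4.234e-05  f'(a)=-6.818e-01  a ← 50.934480 − (+4.234e-05/-6.818e-01) = 50.934543
iter 4: u=0.976420  f(a)=+8.224e-11  f'(a)=-6.818e-01  a ← 50.934543 − (+8.224e-11/-6.818e-01) = 50.934543
iter 5: u=0.976420  f(a)=-4.263e-14  f'(a)=-6.818e-01  a ← 50.934543 − (-4.263e-14/-6.818e-01) = 50.934543
converged: |Δa| < 1e-12 after 5 iterations
sag = a·(cosh(S/(2a)) − 1) = 50.934543·(cosh(0.976420) − 1) = 26.271818
T_max/T_min = cosh(S/(2a)) = 1.515796

a=50.935 sag=26.272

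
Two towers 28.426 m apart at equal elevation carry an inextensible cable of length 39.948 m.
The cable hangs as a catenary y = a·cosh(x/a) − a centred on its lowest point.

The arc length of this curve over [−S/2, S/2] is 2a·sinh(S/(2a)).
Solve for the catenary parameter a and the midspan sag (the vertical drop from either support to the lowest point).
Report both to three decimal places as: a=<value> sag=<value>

seed: a₀ = √(S³/(24(L−S))) = √(28.426³/(24·11.522)) = 9.113896
iter 1: u=1.559487  f(a)=+1.485e+00  f'(a)=-3.199e+00  a ← 9.113896 − (+1.485e+00/-3.199e+00) = 9.578069
iter 2: u=1.483911  f(a)=+1.210e-01  f'(a)=-2.697e+00  a ← 9.578069 − (+1.210e-01/-2.697e+00) = 9.622924
iter 3: u=1.476994  f(a)=+9.605e-04  f'(a)=-2.655e+00  a ← 9.622924 − (+9.605e-04/-2.655e+00) = 9.623286
iter 4: u=1.476938  f(a)=+6.160e-08  f'(a)=-2.654e+00  a ← 9.623286 − (+6.160e-08/-2.654e+00) = 9.623286
iter 5: u=1.476938  f(a)=+0.000e+00  f'(a)=-2.654e+00  a ← 9.623286 − (+0.000e+00/-2.654e+00) = 9.623286
converged: |Δa| < 1e-12 after 5 iterations
sag = a·(cosh(S/(2a)) − 1) = 9.623286·(cosh(1.476938) − 1) = 12.548054
T_max/T_min = cosh(S/(2a)) = 2.303926

a=9.623 sag=12.548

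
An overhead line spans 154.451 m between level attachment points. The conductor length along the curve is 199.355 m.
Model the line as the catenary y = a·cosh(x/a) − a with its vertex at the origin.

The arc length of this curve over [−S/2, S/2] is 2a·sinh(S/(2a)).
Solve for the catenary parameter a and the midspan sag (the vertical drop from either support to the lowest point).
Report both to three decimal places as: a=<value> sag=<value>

a=60.867 sag=55.925

seed: a₀ = √(S³/(24(L−S))) = √(154.451³/(24·44.904)) = 58.470654
iter 1: u=1.320757  f(a)=+4.083e+00  f'(a)=-1.821e+00  a ← 58.470654 − (+4.083e+00/-1.821e+00) = 60.712783
iter 2: u=1.271981  f(a)=+2.466e-01  f'(a)=-1.607e+00  a ← 60.712783 − (+2.466e-01/-1.607e+00) = 60.866227
iter 3: u=1.268774  f(a)=+1.028e-03  f'(a)=-1.594e+00  a ← 60.866227 − (+1.028e-03/-1.594e+00) = 60.866872
iter 4: u=1.268761  f(a)=+1.800e-08  f'(a)=-1.594e+00  a ← 60.866872 − (+1.800e-08/-1.594e+00) = 60.866872
iter 5: u=1.268761  f(a)=+2.842e-14  f'(a)=-1.594e+00  a ← 60.866872 − (+2.842e-14/-1.594e+00) = 60.866872
converged: |Δa| < 1e-12 after 5 iterations
sag = a·(cosh(S/(2a)) − 1) = 60.866872·(cosh(1.268761) − 1) = 55.925166
T_max/T_min = cosh(S/(2a)) = 1.918811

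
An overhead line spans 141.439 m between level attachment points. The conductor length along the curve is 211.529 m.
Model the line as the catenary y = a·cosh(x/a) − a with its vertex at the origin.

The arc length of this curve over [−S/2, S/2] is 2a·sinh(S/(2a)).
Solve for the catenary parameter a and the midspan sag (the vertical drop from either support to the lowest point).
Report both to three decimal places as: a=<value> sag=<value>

seed: a₀ = √(S³/(24(L−S))) = √(141.439³/(24·70.090)) = 41.012866
iter 1: u=1.724325  f(a)=+1.119e+01  f'(a)=-4.548e+00  a ← 41.012866 − (+1.119e+01/-4.548e+00) = 43.472892
iter 2: u=1.626749  f(a)=+1.086e+00  f'(a)=-3.705e+00  a ← 43.472892 − (+1.086e+00/-3.705e+00) = 43.765960
iter 3: u=1.615856  f(a)=+1.265e-02  f'(a)=-3.619e+00  a ← 43.765960 − (+1.265e-02/-3.619e+00) = 43.769455
iter 4: u=1.615727  f(a)=+1.761e-06  f'(a)=-3.618e+00  a ← 43.769455 − (+1.761e-06/-3.618e+00) = 43.769456
iter 5: u=1.615727  f(a)=+8.527e-14  f'(a)=-3.618e+00  a ← 43.769456 − (+8.527e-14/-3.618e+00) = 43.769456
converged: |Δa| < 1e-12 after 5 iterations
sag = a·(cosh(S/(2a)) − 1) = 43.769456·(cosh(1.615727) − 1) = 70.694052
T_max/T_min = cosh(S/(2a)) = 2.615146

a=43.769 sag=70.694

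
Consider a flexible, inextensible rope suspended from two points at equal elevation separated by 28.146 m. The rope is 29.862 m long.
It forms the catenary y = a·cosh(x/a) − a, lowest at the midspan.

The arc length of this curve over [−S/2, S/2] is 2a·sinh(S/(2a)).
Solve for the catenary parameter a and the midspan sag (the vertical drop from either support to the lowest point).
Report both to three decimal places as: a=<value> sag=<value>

a=23.478 sag=4.346

seed: a₀ = √(S³/(24(L−S))) = √(28.146³/(24·1.716)) = 23.268091
iter 1: u=0.604820  f(a)=+3.166e-02  f'(a)=-1.530e-01  a ← 23.268091 − (+3.166e-02/-1.530e-01) = 23.475074
iter 2: u=0.599487  f(a)=+4.274e-04  f'(a)=-1.489e-01  a ← 23.475074 − (+4.274e-04/-1.489e-01) = 23.477945
iter 3: u=0.599414  f(a)=+8.027e-08  f'(a)=-1.488e-01  a ← 23.477945 − (+8.027e-08/-1.488e-01) = 23.477946
iter 4: u=0.599414  f(a)=+3.553e-15  f'(a)=-1.488e-01  a ← 23.477946 − (+3.553e-15/-1.488e-01) = 23.477946
converged: |Δa| < 1e-12 after 4 iterations
sag = a·(cosh(S/(2a)) − 1) = 23.477946·(cosh(0.599414) − 1) = 4.345582
T_max/T_min = cosh(S/(2a)) = 1.185092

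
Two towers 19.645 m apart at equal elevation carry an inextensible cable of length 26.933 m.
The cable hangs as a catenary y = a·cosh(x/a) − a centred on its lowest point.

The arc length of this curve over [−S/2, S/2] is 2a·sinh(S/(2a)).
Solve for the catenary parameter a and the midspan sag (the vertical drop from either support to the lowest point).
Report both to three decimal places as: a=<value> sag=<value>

seed: a₀ = √(S³/(24(L−S))) = √(19.645³/(24·7.288)) = 6.583673
iter 1: u=1.491948  f(a)=+8.555e-01  f'(a)=-2.748e+00  a ← 6.583673 − (+8.555e-01/-2.748e+00) = 6.895023
iter 2: u=1.424578  f(a)=+6.443e-02  f'(a)=-2.348e+00  a ← 6.895023 − (+6.443e-02/-2.348e+00) = 6.922462
iter 3: u=1.418931  f(a)=+4.312e-04  f'(a)=-2.317e+00  a ← 6.922462 − (+4.312e-04/-2.317e+00) = 6.922649
iter 4: u=1.418893  f(a)=+1.960e-08  f'(a)=-2.316e+00  a ← 6.922649 − (+1.960e-08/-2.316e+00) = 6.922649
iter 5: u=1.418893  f(a)=+3.553e-15  f'(a)=-2.316e+00  a ← 6.922649 − (+3.553e-15/-2.316e+00) = 6.922649
converged: |Δa| < 1e-12 after 5 iterations
sag = a·(cosh(S/(2a)) − 1) = 6.922649·(cosh(1.418893) − 1) = 8.219005
T_max/T_min = cosh(S/(2a)) = 2.187263

a=6.923 sag=8.219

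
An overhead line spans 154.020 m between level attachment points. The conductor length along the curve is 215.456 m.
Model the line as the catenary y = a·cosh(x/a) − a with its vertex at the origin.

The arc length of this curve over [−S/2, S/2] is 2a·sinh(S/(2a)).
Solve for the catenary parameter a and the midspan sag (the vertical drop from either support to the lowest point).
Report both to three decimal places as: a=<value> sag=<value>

seed: a₀ = √(S³/(24(L−S))) = √(154.020³/(24·61.436)) = 49.779278
iter 1: u=1.547029  f(a)=+7.785e+00  f'(a)=-3.112e+00  a ← 49.779278 − (+7.785e+00/-3.112e+00) = 52.280950
iter 2: u=1.473003  f(a)=+6.253e-01  f'(a)=-2.630e+00  a ← 52.280950 − (+6.253e-01/-2.630e+00) = 52.518695
iter 3: u=1.466335  f(a)=+4.814e-03  f'(a)=-2.590e+00  a ← 52.518695 − (+4.814e-03/-2.590e+00) = 52.520554
iter 4: u=1.466283  f(a)=+2.901e-07  f'(a)=-2.590e+00  a ← 52.520554 − (+2.901e-07/-2.590e+00) = 52.520554
iter 5: u=1.466283  f(a)=+5.684e-14  f'(a)=-2.590e+00  a ← 52.520554 − (+5.684e-14/-2.590e+00) = 52.520554
converged: |Δa| < 1e-12 after 5 iterations
sag = a·(cosh(S/(2a)) − 1) = 52.520554·(cosh(1.466283) − 1) = 67.328228
T_max/T_min = cosh(S/(2a)) = 2.281941

a=52.521 sag=67.328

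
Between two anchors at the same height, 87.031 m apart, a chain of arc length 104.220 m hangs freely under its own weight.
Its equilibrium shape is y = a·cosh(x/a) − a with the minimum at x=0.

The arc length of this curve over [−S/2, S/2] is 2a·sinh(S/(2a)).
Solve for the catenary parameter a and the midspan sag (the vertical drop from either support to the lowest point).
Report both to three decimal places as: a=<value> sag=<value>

a=41.108 sag=25.264

seed: a₀ = √(S³/(24(L−S))) = √(87.031³/(24·17.189)) = 39.974223
iter 1: u=1.088589  f(a)=+1.048e+00  f'(a)=-9.663e-01  a ← 39.974223 − (+1.048e+00/-9.663e-01) = 41.058417
iter 2: u=1.059844  f(a)=+4.414e-02  f'(a)=-8.865e-01  a ← 41.058417 − (+4.414e-02/-8.865e-01) = 41.108207
iter 3: u=1.058560  f(a)=+8.596e-05  f'(a)=-8.830e-01  a ← 41.108207 − (+8.596e-05/-8.830e-01) = 41.108304
iter 4: u=1.058557  f(a)=+3.275e-10  f'(a)=-8.830e-01  a ← 41.108304 − (+3.275e-10/-8.830e-01) = 41.108304
iter 5: u=1.058557  f(a)=-1.421e-14  f'(a)=-8.830e-01  a ← 41.108304 − (-1.421e-14/-8.830e-01) = 41.108304
converged: |Δa| < 1e-12 after 5 iterations
sag = a·(cosh(S/(2a)) − 1) = 41.108304·(cosh(1.058557) − 1) = 25.264467
T_max/T_min = cosh(S/(2a)) = 1.614583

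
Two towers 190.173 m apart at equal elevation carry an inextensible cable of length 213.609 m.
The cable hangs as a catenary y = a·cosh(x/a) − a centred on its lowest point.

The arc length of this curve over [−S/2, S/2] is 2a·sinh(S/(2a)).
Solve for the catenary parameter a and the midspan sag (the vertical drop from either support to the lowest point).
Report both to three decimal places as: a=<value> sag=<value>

a=112.568 sag=42.605

seed: a₀ = √(S³/(24(L−S))) = √(190.173³/(24·23.436)) = 110.579831
iter 1: u=0.859890  f(a)=+8.819e-01  f'(a)=-4.561e-01  a ← 110.579831 − (+8.819e-01/-4.561e-01) = 112.513483
iter 2: u=0.845112  f(a)=+2.366e-02  f'(a)=-4.319e-01  a ← 112.513483 − (+2.366e-02/-4.319e-01) = 112.568274
iter 3: u=0.844701  f(a)=+1.808e-05  f'(a)=-4.312e-01  a ← 112.568274 − (+1.808e-05/-4.312e-01) = 112.568316
iter 4: u=0.844700  f(a)=+1.057e-11  f'(a)=-4.312e-01  a ← 112.568316 − (+1.057e-11/-4.312e-01) = 112.568316
converged: |Δa| < 1e-12 after 4 iterations
sag = a·(cosh(S/(2a)) − 1) = 112.568316·(cosh(0.844700) − 1) = 42.605222
T_max/T_min = cosh(S/(2a)) = 1.378483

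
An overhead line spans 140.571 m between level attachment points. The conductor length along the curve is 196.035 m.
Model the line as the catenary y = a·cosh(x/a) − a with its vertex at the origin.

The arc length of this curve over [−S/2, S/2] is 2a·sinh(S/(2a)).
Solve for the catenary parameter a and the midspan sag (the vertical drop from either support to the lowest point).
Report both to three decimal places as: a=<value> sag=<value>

a=48.171 sag=61.044

seed: a₀ = √(S³/(24(L−S))) = √(140.571³/(24·55.464)) = 45.680662
iter 1: u=1.538627  f(a)=+6.948e+00  f'(a)=-3.054e+00  a ← 45.680662 − (+6.948e+00/-3.054e+00) = 47.955602
iter 2: u=1.465637  f(a)=+5.527e-01  f'(a)=-2.586e+00  a ← 47.955602 − (+5.527e-01/-2.586e+00) = 48.169363
iter 3: u=1.459133  f(a)=+4.167e-03  f'(a)=-2.547e+00  a ← 48.169363 − (+4.167e-03/-2.547e+00) = 48.170999
iter 4: u=1.459083  f(a)=+2.407e-07  f'(a)=-2.547e+00  a ← 48.170999 − (+2.407e-07/-2.547e+00) = 48.170999
iter 5: u=1.459083  f(a)=+0.000e+00  f'(a)=-2.547e+00  a ← 48.170999 − (+0.000e+00/-2.547e+00) = 48.170999
converged: |Δa| < 1e-12 after 5 iterations
sag = a·(cosh(S/(2a)) − 1) = 48.170999·(cosh(1.459083) − 1) = 61.043814
T_max/T_min = cosh(S/(2a)) = 2.267232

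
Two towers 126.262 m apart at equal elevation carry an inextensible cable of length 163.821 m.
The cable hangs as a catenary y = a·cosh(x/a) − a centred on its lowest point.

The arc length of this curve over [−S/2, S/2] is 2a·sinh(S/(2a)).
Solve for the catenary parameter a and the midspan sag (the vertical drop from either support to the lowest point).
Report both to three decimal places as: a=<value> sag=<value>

seed: a₀ = √(S³/(24(L−S))) = √(126.262³/(24·37.559)) = 47.254847
iter 1: u=1.335969  f(a)=+3.498e+00  f'(a)=-1.892e+00  a ← 47.254847 − (+3.498e+00/-1.892e+00) = 49.103536
iter 2: u=1.285671  f(a)=+2.157e-01  f'(a)=-1.665e+00  a ← 49.103536 − (+2.157e-01/-1.665e+00) = 49.233091
iter 3: u=1.282288  f(a)=+9.400e-04  f'(a)=-1.651e+00  a ← 49.233091 − (+9.400e-04/-1.651e+00) = 49.233661
iter 4: u=1.282273  f(a)=+1.802e-08  f'(a)=-1.651e+00  a ← 49.233661 − (+1.802e-08/-1.651e+00) = 49.233661
iter 5: u=1.282273  f(a)=+2.842e-14  f'(a)=-1.651e+00  a ← 49.233661 − (+2.842e-14/-1.651e+00) = 49.233661
converged: |Δa| < 1e-12 after 5 iterations
sag = a·(cosh(S/(2a)) − 1) = 49.233661·(cosh(1.282273) − 1) = 46.334552
T_max/T_min = cosh(S/(2a)) = 1.941115

a=49.234 sag=46.335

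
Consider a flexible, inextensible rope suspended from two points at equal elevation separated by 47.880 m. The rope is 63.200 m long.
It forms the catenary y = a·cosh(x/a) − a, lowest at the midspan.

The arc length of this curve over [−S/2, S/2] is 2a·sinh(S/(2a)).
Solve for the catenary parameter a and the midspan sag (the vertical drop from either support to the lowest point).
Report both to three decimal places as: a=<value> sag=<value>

a=18.053 sag=18.340

seed: a₀ = √(S³/(24(L−S))) = √(47.880³/(24·15.320)) = 17.278109
iter 1: u=1.385568  f(a)=+1.540e+00  f'(a)=-2.138e+00  a ← 17.278109 − (+1.540e+00/-2.138e+00) = 17.998233
iter 2: u=1.330131  f(a)=+1.015e-01  f'(a)=-1.865e+00  a ← 17.998233 − (+1.015e-01/-1.865e+00) = 18.052660
iter 3: u=1.326120  f(a)=+5.098e-04  f'(a)=-1.846e+00  a ← 18.052660 − (+5.098e-04/-1.846e+00) = 18.052936
iter 4: u=1.326100  f(a)=+1.300e-08  f'(a)=-1.846e+00  a ← 18.052936 − (+1.300e-08/-1.846e+00) = 18.052936
iter 5: u=1.326100  f(a)=-7.105e-15  f'(a)=-1.846e+00  a ← 18.052936 − (-7.105e-15/-1.846e+00) = 18.052936
converged: |Δa| < 1e-12 after 5 iterations
sag = a·(cosh(S/(2a)) − 1) = 18.052936·(cosh(1.326100) − 1) = 18.340312
T_max/T_min = cosh(S/(2a)) = 2.015918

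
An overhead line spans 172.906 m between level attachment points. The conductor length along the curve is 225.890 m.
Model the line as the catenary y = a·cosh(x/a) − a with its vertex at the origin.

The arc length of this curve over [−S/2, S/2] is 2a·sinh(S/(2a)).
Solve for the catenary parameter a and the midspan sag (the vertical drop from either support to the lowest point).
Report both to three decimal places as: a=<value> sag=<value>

a=66.504 sag=64.566

seed: a₀ = √(S³/(24(L−S))) = √(172.906³/(24·52.984)) = 63.758355
iter 1: u=1.355948  f(a)=+5.090e+00  f'(a)=-1.988e+00  a ← 63.758355 − (+5.090e+00/-1.988e+00) = 66.318026
iter 2: u=1.303612  f(a)=+3.225e-01  f'(a)=-1.744e+00  a ← 66.318026 − (+3.225e-01/-1.744e+00) = 66.503010
iter 3: u=1.299986  f(a)=+1.489e-03  f'(a)=-1.728e+00  a ← 66.503010 − (+1.489e-03/-1.728e+00) = 66.503872
iter 4: u=1.299969  f(a)=+3.207e-08  f'(a)=-1.727e+00  a ← 66.503872 − (+3.207e-08/-1.727e+00) = 66.503872
iter 5: u=1.299969  f(a)=-5.684e-14  f'(a)=-1.727e+00  a ← 66.503872 − (-5.684e-14/-1.727e+00) = 66.503872
converged: |Δa| < 1e-12 after 5 iterations
sag = a·(cosh(S/(2a)) − 1) = 66.503872·(cosh(1.299969) − 1) = 64.566102
T_max/T_min = cosh(S/(2a)) = 1.970862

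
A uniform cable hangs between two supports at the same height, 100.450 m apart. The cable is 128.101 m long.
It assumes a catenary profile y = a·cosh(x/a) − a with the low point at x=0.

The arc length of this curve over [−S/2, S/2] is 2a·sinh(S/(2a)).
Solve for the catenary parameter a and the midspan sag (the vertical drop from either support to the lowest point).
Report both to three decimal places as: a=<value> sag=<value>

seed: a₀ = √(S³/(24(L−S))) = √(100.450³/(24·27.651)) = 39.080838
iter 1: u=1.285157  f(a)=+2.375e+00  f'(a)=-1.663e+00  a ← 39.080838 − (+2.375e+00/-1.663e+00) = 40.509188
iter 2: u=1.239842  f(a)=+1.364e-01  f'(a)=-1.477e+00  a ← 40.509188 − (+1.364e-01/-1.477e+00) = 40.601564
iter 3: u=1.237021  f(a)=+5.108e-04  f'(a)=-1.466e+00  a ← 40.601564 − (+5.108e-04/-1.466e+00) = 40.601913
iter 4: u=1.237011  f(a)=+7.219e-09  f'(a)=-1.466e+00  a ← 40.601913 − (+7.219e-09/-1.466e+00) = 40.601913
iter 5: u=1.237011  f(a)=+0.000e+00  f'(a)=-1.466e+00  a ← 40.601913 − (+0.000e+00/-1.466e+00) = 40.601913
converged: |Δa| < 1e-12 after 5 iterations
sag = a·(cosh(S/(2a)) − 1) = 40.601913·(cosh(1.237011) − 1) = 35.233316
T_max/T_min = cosh(S/(2a)) = 1.867775

a=40.602 sag=35.233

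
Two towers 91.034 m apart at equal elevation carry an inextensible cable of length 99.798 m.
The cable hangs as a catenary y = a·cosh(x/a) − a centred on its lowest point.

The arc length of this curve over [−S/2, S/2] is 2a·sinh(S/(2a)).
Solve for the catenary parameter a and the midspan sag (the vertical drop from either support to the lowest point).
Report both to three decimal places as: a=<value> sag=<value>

a=60.735 sag=17.869

seed: a₀ = √(S³/(24(L−S))) = √(91.034³/(24·8.764)) = 59.889217
iter 1: u=0.760020  f(a)=+2.566e-01  f'(a)=-3.099e-01  a ← 59.889217 − (+2.566e-01/-3.099e-01) = 60.717227
iter 2: u=0.749655  f(a)=+5.419e-03  f'(a)=-2.970e-01  a ← 60.717227 − (+5.419e-03/-2.970e-01) = 60.735475
iter 3: u=0.749430  f(a)=+2.532e-06  f'(a)=-2.967e-01  a ← 60.735475 − (+2.532e-06/-2.967e-01) = 60.735484
iter 4: u=0.749430  f(a)=+5.542e-13  f'(a)=-2.967e-01  a ← 60.735484 − (+5.542e-13/-2.967e-01) = 60.735484
converged: |Δa| < 1e-12 after 4 iterations
sag = a·(cosh(S/(2a)) − 1) = 60.735484·(cosh(0.749430) − 1) = 17.869282
T_max/T_min = cosh(S/(2a)) = 1.294215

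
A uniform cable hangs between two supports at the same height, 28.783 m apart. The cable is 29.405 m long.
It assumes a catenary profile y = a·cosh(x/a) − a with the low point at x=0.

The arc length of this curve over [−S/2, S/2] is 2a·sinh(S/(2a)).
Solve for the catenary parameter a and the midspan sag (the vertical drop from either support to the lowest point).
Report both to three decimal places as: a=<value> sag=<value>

a=40.096 sag=2.611

seed: a₀ = √(S³/(24(L−S))) = √(28.783³/(24·0.622)) = 39.967159
iter 1: u=0.360083  f(a)=+4.045e-03  f'(a)=-3.153e-02  a ← 39.967159 − (+4.045e-03/-3.153e-02) = 40.095442
iter 2: u=0.358931  f(a)=+1.956e-05  f'(a)=-3.123e-02  a ← 40.095442 − (+1.956e-05/-3.123e-02) = 40.096068
iter 3: u=0.358925  f(a)=+4.622e-10  f'(a)=-3.123e-02  a ← 40.096068 − (+4.622e-10/-3.123e-02) = 40.096068
iter 4: u=0.358925  f(a)=-7.105e-15  f'(a)=-3.123e-02  a ← 40.096068 − (-7.105e-15/-3.123e-02) = 40.096068
converged: |Δa| < 1e-12 after 4 iterations
sag = a·(cosh(S/(2a)) − 1) = 40.096068·(cosh(0.358925) − 1) = 2.610585
T_max/T_min = cosh(S/(2a)) = 1.065108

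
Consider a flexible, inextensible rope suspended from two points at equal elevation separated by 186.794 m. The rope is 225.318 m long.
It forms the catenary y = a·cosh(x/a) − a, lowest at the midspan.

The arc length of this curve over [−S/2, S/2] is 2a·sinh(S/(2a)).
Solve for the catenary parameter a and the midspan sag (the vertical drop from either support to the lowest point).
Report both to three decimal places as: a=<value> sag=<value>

a=86.443 sag=55.559

seed: a₀ = √(S³/(24(L−S))) = √(186.794³/(24·38.524)) = 83.960125
iter 1: u=1.112397  f(a)=+2.455e+00  f'(a)=-1.036e+00  a ← 83.960125 − (+2.455e+00/-1.036e+00) = 86.328962
iter 2: u=1.081873  f(a)=+1.077e-01  f'(a)=-9.472e-01  a ← 86.328962 − (+1.077e-01/-9.472e-01) = 86.442697
iter 3: u=1.080450  f(a)=+2.285e-04  f'(a)=-9.432e-01  a ← 86.442697 − (+2.285e-04/-9.432e-01) = 86.442939
iter 4: u=1.080447  f(a)=+1.033e-09  f'(a)=-9.432e-01  a ← 86.442939 − (+1.033e-09/-9.432e-01) = 86.442939
iter 5: u=1.080447  f(a)=-2.842e-14  f'(a)=-9.432e-01  a ← 86.442939 − (-2.842e-14/-9.432e-01) = 86.442939
converged: |Δa| < 1e-12 after 5 iterations
sag = a·(cosh(S/(2a)) − 1) = 86.442939·(cosh(1.080447) − 1) = 55.558582
T_max/T_min = cosh(S/(2a)) = 1.642720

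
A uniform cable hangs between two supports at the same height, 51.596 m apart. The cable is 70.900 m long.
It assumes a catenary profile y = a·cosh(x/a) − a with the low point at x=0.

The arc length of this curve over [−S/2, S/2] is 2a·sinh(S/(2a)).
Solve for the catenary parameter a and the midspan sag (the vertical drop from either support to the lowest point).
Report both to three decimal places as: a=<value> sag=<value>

seed: a₀ = √(S³/(24(L−S))) = √(51.596³/(24·19.304)) = 17.218479
iter 1: u=1.498274  f(a)=+2.286e+00  f'(a)=-2.788e+00  a ← 17.218479 − (+2.286e+00/-2.788e+00) = 18.038591
iter 2: u=1.430156  f(a)=+1.735e-01  f'(a)=-2.379e+00  a ← 18.038591 − (+1.735e-01/-2.379e+00) = 18.111508
iter 3: u=1.424398  f(a)=+1.180e-03  f'(a)=-2.347e+00  a ← 18.111508 − (+1.180e-03/-2.347e+00) = 18.112011
iter 4: u=1.424359  f(a)=+5.546e-08  f'(a)=-2.347e+00  a ← 18.112011 − (+5.546e-08/-2.347e+00) = 18.112011
iter 5: u=1.424359  f(a)=+0.000e+00  f'(a)=-2.347e+00  a ← 18.112011 − (+0.000e+00/-2.347e+00) = 18.112011
converged: |Δa| < 1e-12 after 5 iterations
sag = a·(cosh(S/(2a)) − 1) = 18.112011·(cosh(1.424359) − 1) = 21.696876
T_max/T_min = cosh(S/(2a)) = 2.197927

a=18.112 sag=21.697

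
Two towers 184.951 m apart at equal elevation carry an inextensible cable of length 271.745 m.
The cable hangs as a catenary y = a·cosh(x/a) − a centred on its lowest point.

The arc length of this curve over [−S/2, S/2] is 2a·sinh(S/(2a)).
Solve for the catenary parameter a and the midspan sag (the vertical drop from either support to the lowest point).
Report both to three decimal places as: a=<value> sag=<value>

seed: a₀ = √(S³/(24(L−S))) = √(184.951³/(24·86.794)) = 55.110526
iter 1: u=1.678001  f(a)=+1.307e+01  f'(a)=-4.131e+00  a ← 55.110526 − (+1.307e+01/-4.131e+00) = 58.274954
iter 2: u=1.586882  f(a)=+1.210e+00  f'(a)=-3.398e+00  a ← 58.274954 − (+1.210e+00/-3.398e+00) = 58.631140
iter 3: u=1.577242  f(a)=+1.272e-02  f'(a)=-3.327e+00  a ← 58.631140 − (+1.272e-02/-3.327e+00) = 58.634962
iter 4: u=1.577139  f(a)=+1.436e-06  f'(a)=-3.326e+00  a ← 58.634962 − (+1.436e-06/-3.326e+00) = 58.634962
iter 5: u=1.577139  f(a)=+0.000e+00  f'(a)=-3.326e+00  a ← 58.634962 − (+0.000e+00/-3.326e+00) = 58.634962
converged: |Δa| < 1e-12 after 5 iterations
sag = a·(cosh(S/(2a)) − 1) = 58.634962·(cosh(1.577139) − 1) = 89.349480
T_max/T_min = cosh(S/(2a)) = 2.523826

a=58.635 sag=89.349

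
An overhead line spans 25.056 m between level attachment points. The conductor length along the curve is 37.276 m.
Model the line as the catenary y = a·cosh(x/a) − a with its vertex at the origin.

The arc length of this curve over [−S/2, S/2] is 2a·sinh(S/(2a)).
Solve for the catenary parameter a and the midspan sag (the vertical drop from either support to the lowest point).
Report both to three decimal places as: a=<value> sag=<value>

seed: a₀ = √(S³/(24(L−S))) = √(25.056³/(24·12.220)) = 7.323630
iter 1: u=1.710627  f(a)=+1.918e+00  f'(a)=-4.421e+00  a ← 7.323630 − (+1.918e+00/-4.421e+00) = 7.757358
iter 2: u=1.614983  f(a)=+1.836e-01  f'(a)=-3.612e+00  a ← 7.757358 − (+1.836e-01/-3.612e+00) = 7.808177
iter 3: u=1.604472  f(a)=+2.075e-03  f'(a)=-3.531e+00  a ← 7.808177 − (+2.075e-03/-3.531e+00) = 7.808765
iter 4: u=1.604351  f(a)=+2.718e-07  f'(a)=-3.530e+00  a ← 7.808765 − (+2.718e-07/-3.530e+00) = 7.808765
iter 5: u=1.604351  f(a)=+0.000e+00  f'(a)=-3.530e+00  a ← 7.808765 − (+0.000e+00/-3.530e+00) = 7.808765
converged: |Δa| < 1e-12 after 5 iterations
sag = a·(cosh(S/(2a)) − 1) = 7.808765·(cosh(1.604351) − 1) = 12.398953
T_max/T_min = cosh(S/(2a)) = 2.587825

a=7.809 sag=12.399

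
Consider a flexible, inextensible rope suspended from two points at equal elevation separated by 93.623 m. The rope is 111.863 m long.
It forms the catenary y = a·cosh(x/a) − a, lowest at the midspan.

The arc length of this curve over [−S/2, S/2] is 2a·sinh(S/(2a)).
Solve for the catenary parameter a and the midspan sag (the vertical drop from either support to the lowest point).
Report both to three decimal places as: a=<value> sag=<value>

seed: a₀ = √(S³/(24(L−S))) = √(93.623³/(24·18.240)) = 43.296799
iter 1: u=1.081177  f(a)=+1.096e+00  f'(a)=-9.452e-01  a ← 43.296799 − (+1.096e+00/-9.452e-01) = 44.456531
iter 2: u=1.052972  f(a)=+4.559e-02  f'(a)=-8.681e-01  a ← 44.456531 − (+4.559e-02/-8.681e-01) = 44.509046
iter 3: u=1.051730  f(a)=+8.642e-05  f'(a)=-8.648e-01  a ← 44.509046 − (+8.642e-05/-8.648e-01) = 44.509146
iter 4: u=1.051728  f(a)=+3.119e-10  f'(a)=-8.648e-01  a ← 44.509146 − (+3.119e-10/-8.648e-01) = 44.509146
iter 5: u=1.051728  f(a)=+0.000e+00  f'(a)=-8.648e-01  a ← 44.509146 − (+0.000e+00/-8.648e-01) = 44.509146
converged: |Δa| < 1e-12 after 5 iterations
sag = a·(cosh(S/(2a)) − 1) = 44.509146·(cosh(1.051728) − 1) = 26.970898
T_max/T_min = cosh(S/(2a)) = 1.605963

a=44.509 sag=26.971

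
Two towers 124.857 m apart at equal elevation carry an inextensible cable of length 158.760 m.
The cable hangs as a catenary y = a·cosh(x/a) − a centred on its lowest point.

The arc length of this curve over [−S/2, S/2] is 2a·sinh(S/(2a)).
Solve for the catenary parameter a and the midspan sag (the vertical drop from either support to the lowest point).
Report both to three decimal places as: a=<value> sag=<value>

seed: a₀ = √(S³/(24(L−S))) = √(124.857³/(24·33.903)) = 48.909662
iter 1: u=1.276404  f(a)=+2.871e+00  f'(a)=-1.626e+00  a ← 48.909662 − (+2.871e+00/-1.626e+00) = 50.675812
iter 2: u=1.231919  f(a)=+1.629e-01  f'(a)=-1.446e+00  a ← 50.675812 − (+1.629e-01/-1.446e+00) = 50.788431
iter 3: u=1.229187  f(a)=+5.936e-04  f'(a)=-1.436e+00  a ← 50.788431 − (+5.936e-04/-1.436e+00) = 50.788845
iter 4: u=1.229177  f(a)=+7.950e-09  f'(a)=-1.436e+00  a ← 50.788845 − (+7.950e-09/-1.436e+00) = 50.788845
iter 5: u=1.229177  f(a)=+0.000e+00  f'(a)=-1.436e+00  a ← 50.788845 − (+0.000e+00/-1.436e+00) = 50.788845
converged: |Δa| < 1e-12 after 5 iterations
sag = a·(cosh(S/(2a)) − 1) = 50.788845·(cosh(1.229177) − 1) = 43.448574
T_max/T_min = cosh(S/(2a)) = 1.855475

a=50.789 sag=43.449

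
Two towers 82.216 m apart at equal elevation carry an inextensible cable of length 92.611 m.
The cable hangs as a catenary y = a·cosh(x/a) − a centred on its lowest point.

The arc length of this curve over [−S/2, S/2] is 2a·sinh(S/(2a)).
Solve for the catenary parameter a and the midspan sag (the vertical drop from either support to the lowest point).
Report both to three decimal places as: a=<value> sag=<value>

a=48.067 sag=18.676

seed: a₀ = √(S³/(24(L−S))) = √(82.216³/(24·10.395)) = 47.197245
iter 1: u=0.870983  f(a)=+4.015e-01  f'(a)=-4.748e-01  a ← 47.197245 − (+4.015e-01/-4.748e-01) = 48.042787
iter 2: u=0.855654  f(a)=+1.104e-02  f'(a)=-4.490e-01  a ← 48.042787 − (+1.104e-02/-4.490e-01) = 48.067380
iter 3: u=0.855216  f(a)=+8.879e-06  f'(a)=-4.483e-01  a ← 48.067380 − (+8.879e-06/-4.483e-01) = 48.067400
iter 4: u=0.855216  f(a)=+5.741e-12  f'(a)=-4.483e-01  a ← 48.067400 − (+5.741e-12/-4.483e-01) = 48.067400
converged: |Δa| < 1e-12 after 4 iterations
sag = a·(cosh(S/(2a)) − 1) = 48.067400·(cosh(0.855216) − 1) = 18.675946
T_max/T_min = cosh(S/(2a)) = 1.388537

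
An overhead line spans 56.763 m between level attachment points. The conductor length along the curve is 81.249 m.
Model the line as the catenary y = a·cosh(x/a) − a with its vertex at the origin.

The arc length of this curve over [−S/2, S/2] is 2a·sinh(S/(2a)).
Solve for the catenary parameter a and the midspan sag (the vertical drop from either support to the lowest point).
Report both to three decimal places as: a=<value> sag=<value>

seed: a₀ = √(S³/(24(L−S))) = √(56.763³/(24·24.486)) = 17.641417
iter 1: u=1.608799  f(a)=+3.371e+00  f'(a)=-3.564e+00  a ← 17.641417 − (+3.371e+00/-3.564e+00) = 18.587293
iter 2: u=1.526930  f(a)=+2.901e-01  f'(a)=-2.975e+00  a ← 18.587293 − (+2.901e-01/-2.975e+00) = 18.684817
iter 3: u=1.518961  f(a)=+2.596e-03  f'(a)=-2.922e+00  a ← 18.684817 − (+2.596e-03/-2.922e+00) = 18.685705
iter 4: u=1.518888  f(a)=+2.118e-07  f'(a)=-2.921e+00  a ← 18.685705 − (+2.118e-07/-2.921e+00) = 18.685705
iter 5: u=1.518888  f(a)=+0.000e+00  f'(a)=-2.921e+00  a ← 18.685705 − (+0.000e+00/-2.921e+00) = 18.685705
converged: |Δa| < 1e-12 after 5 iterations
sag = a·(cosh(S/(2a)) − 1) = 18.685705·(cosh(1.518888) − 1) = 26.030126
T_max/T_min = cosh(S/(2a)) = 2.393050

a=18.686 sag=26.030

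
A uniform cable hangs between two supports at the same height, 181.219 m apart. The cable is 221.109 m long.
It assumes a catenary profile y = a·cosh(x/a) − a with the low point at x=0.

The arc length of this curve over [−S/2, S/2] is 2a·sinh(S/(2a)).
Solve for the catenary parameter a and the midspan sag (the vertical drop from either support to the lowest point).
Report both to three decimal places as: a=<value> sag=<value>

seed: a₀ = √(S³/(24(L−S))) = √(181.219³/(24·39.890)) = 78.843874
iter 1: u=1.149227  f(a)=+2.719e+00  f'(a)=-1.152e+00  a ← 78.843874 − (+2.719e+00/-1.152e+00) = 81.203783
iter 2: u=1.115829  f(a)=+1.268e-01  f'(a)=-1.047e+00  a ← 81.203783 − (+1.268e-01/-1.047e+00) = 81.324949
iter 3: u=1.114166  f(a)=+3.060e-04  f'(a)=-1.042e+00  a ← 81.324949 − (+3.060e-04/-1.042e+00) = 81.325242
iter 4: u=1.114162  f(a)=+1.790e-09  f'(a)=-1.042e+00  a ← 81.325242 − (+1.790e-09/-1.042e+00) = 81.325242
iter 5: u=1.114162  f(a)=+2.842e-14  f'(a)=-1.042e+00  a ← 81.325242 − (+2.842e-14/-1.042e+00) = 81.325242
converged: |Δa| < 1e-12 after 5 iterations
sag = a·(cosh(S/(2a)) − 1) = 81.325242·(cosh(1.114162) − 1) = 55.919402
T_max/T_min = cosh(S/(2a)) = 1.687602

a=81.325 sag=55.919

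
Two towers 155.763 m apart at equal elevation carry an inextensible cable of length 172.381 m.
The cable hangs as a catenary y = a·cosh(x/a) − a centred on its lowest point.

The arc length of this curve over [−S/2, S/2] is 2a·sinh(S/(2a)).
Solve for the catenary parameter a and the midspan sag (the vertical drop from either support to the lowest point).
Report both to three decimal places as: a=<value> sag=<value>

a=98.863 sag=32.296

seed: a₀ = √(S³/(24(L−S))) = √(155.763³/(24·16.618)) = 97.342267
iter 1: u=0.800079  f(a)=+5.401e-01  f'(a)=-3.638e-01  a ← 97.342267 − (+5.401e-01/-3.638e-01) = 98.826779
iter 2: u=0.788061  f(a)=+1.260e-02  f'(a)=-3.470e-01  a ← 98.826779 − (+1.260e-02/-3.470e-01) = 98.863098
iter 3: u=0.787771  f(a)=+7.226e-06  f'(a)=-3.466e-01  a ← 98.863098 − (+7.226e-06/-3.466e-01) = 98.863119
iter 4: u=0.787771  f(a)=+2.387e-12  f'(a)=-3.466e-01  a ← 98.863119 − (+2.387e-12/-3.466e-01) = 98.863119
converged: |Δa| < 1e-12 after 4 iterations
sag = a·(cosh(S/(2a)) − 1) = 98.863119·(cosh(0.787771) − 1) = 32.296016
T_max/T_min = cosh(S/(2a)) = 1.326674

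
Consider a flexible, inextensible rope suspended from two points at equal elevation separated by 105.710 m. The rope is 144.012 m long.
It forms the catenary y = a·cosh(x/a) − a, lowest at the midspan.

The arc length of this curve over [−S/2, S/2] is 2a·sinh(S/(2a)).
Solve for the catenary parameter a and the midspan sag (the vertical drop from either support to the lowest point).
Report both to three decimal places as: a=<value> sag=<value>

a=37.653 sag=43.603

seed: a₀ = √(S³/(24(L−S))) = √(105.710³/(24·38.302)) = 35.847408
iter 1: u=1.474444  f(a)=+4.386e+00  f'(a)=-2.639e+00  a ← 35.847408 − (+4.386e+00/-2.639e+00) = 37.509181
iter 2: u=1.409122  f(a)=+3.234e-01  f'(a)=-2.263e+00  a ← 37.509181 − (+3.234e-01/-2.263e+00) = 37.652086
iter 3: u=1.403773  f(a)=+2.068e-03  f'(a)=-2.234e+00  a ← 37.652086 − (+2.068e-03/-2.234e+00) = 37.653012
iter 4: u=1.403739  f(a)=+8.575e-08  f'(a)=-2.234e+00  a ← 37.653012 − (+8.575e-08/-2.234e+00) = 37.653012
iter 5: u=1.403739  f(a)=-2.842e-14  f'(a)=-2.234e+00  a ← 37.653012 − (-2.842e-14/-2.234e+00) = 37.653012
converged: |Δa| < 1e-12 after 5 iterations
sag = a·(cosh(S/(2a)) − 1) = 37.653012·(cosh(1.403739) − 1) = 43.603455
T_max/T_min = cosh(S/(2a)) = 2.158034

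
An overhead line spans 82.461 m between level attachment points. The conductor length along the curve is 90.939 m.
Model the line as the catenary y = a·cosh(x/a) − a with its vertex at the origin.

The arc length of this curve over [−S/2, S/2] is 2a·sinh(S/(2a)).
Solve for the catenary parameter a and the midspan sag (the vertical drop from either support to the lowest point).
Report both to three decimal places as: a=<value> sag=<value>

seed: a₀ = √(S³/(24(L−S))) = √(82.461³/(24·8.478)) = 52.495318
iter 1: u=0.785413  f(a)=+2.654e-01  f'(a)=-3.434e-01  a ← 52.495318 − (+2.654e-01/-3.434e-01) = 53.268149
iter 2: u=0.774018  f(a)=+5.974e-03  f'(a)=-3.281e-01  a ← 53.268149 − (+5.974e-03/-3.281e-01) = 53.286358
iter 3: u=0.773753  f(a)=+3.182e-06  f'(a)=-3.277e-01  a ← 53.286358 − (+3.182e-06/-3.277e-01) = 53.286367
iter 4: u=0.773753  f(a)=+9.095e-13  f'(a)=-3.277e-01  a ← 53.286367 − (+9.095e-13/-3.277e-01) = 53.286367
converged: |Δa| < 1e-12 after 4 iterations
sag = a·(cosh(S/(2a)) − 1) = 53.286367·(cosh(0.773753) − 1) = 16.762989
T_max/T_min = cosh(S/(2a)) = 1.314583

a=53.286 sag=16.763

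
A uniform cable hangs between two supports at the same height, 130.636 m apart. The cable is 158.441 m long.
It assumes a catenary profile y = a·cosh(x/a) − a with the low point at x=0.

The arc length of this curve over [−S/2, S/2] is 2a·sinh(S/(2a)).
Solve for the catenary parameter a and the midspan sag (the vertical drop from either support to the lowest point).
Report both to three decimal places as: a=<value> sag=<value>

seed: a₀ = √(S³/(24(L−S))) = √(130.636³/(24·27.805)) = 57.799920
iter 1: u=1.130071  f(a)=+1.830e+00  f'(a)=-1.091e+00  a ← 57.799920 − (+1.830e+00/-1.091e+00) = 59.478068
iter 2: u=1.098186  f(a)=+8.274e-02  f'(a)=-9.941e-01  a ← 59.478068 − (+8.274e-02/-9.941e-01) = 59.561298
iter 3: u=1.096652  f(a)=+1.868e-04  f'(a)=-9.896e-01  a ← 59.561298 − (+1.868e-04/-9.896e-01) = 59.561487
iter 4: u=1.096648  f(a)=+9.568e-10  f'(a)=-9.896e-01  a ← 59.561487 − (+9.568e-10/-9.896e-01) = 59.561487
iter 5: u=1.096648  f(a)=+0.000e+00  f'(a)=-9.896e-01  a ← 59.561487 − (+0.000e+00/-9.896e-01) = 59.561487
converged: |Δa| < 1e-12 after 5 iterations
sag = a·(cosh(S/(2a)) − 1) = 59.561487·(cosh(1.096648) − 1) = 39.551874
T_max/T_min = cosh(S/(2a)) = 1.664051

a=59.561 sag=39.552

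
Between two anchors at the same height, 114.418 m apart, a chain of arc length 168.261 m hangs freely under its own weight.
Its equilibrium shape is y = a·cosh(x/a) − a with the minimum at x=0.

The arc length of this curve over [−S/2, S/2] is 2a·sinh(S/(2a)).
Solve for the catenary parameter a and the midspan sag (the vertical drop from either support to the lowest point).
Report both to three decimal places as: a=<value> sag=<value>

a=36.229 sag=55.370

seed: a₀ = √(S³/(24(L−S))) = √(114.418³/(24·53.843)) = 34.046407
iter 1: u=1.680324  f(a)=+8.133e+00  f'(a)=-4.151e+00  a ← 34.046407 − (+8.133e+00/-4.151e+00) = 36.005706
iter 2: u=1.588887  f(a)=+7.549e-01  f'(a)=-3.413e+00  a ← 36.005706 − (+7.549e-01/-3.413e+00) = 36.226880
iter 3: u=1.579186  f(a)=+7.973e-03  f'(a)=-3.341e+00  a ← 36.226880 − (+7.973e-03/-3.341e+00) = 36.229267
iter 4: u=1.579082  f(a)=+9.102e-07  f'(a)=-3.341e+00  a ← 36.229267 − (+9.102e-07/-3.341e+00) = 36.229267
iter 5: u=1.579082  f(a)=+2.842e-14  f'(a)=-3.341e+00  a ← 36.229267 − (+2.842e-14/-3.341e+00) = 36.229267
converged: |Δa| < 1e-12 after 5 iterations
sag = a·(cosh(S/(2a)) − 1) = 36.229267·(cosh(1.579082) − 1) = 55.370410
T_max/T_min = cosh(S/(2a)) = 2.528334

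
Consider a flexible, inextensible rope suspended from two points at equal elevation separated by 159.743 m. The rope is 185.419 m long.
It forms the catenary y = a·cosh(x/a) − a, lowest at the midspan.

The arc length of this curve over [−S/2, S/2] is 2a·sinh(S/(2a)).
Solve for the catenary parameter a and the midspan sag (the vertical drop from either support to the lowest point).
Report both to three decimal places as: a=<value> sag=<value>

a=83.225 sag=41.360

seed: a₀ = √(S³/(24(L−S))) = √(159.743³/(24·25.676)) = 81.332374
iter 1: u=0.982038  f(a)=+1.267e+00  f'(a)=-6.944e-01  a ← 81.332374 − (+1.267e+00/-6.944e-01) = 83.156812
iter 2: u=0.960493  f(a)=+4.388e-02  f'(a)=-6.471e-01  a ← 83.156812 − (+4.388e-02/-6.471e-01) = 83.224632
iter 3: u=0.959710  f(a)=+5.684e-05  f'(a)=-6.454e-01  a ← 83.224632 − (+5.684e-05/-6.454e-01) = 83.224720
iter 4: u=0.959709  f(a)=+9.561e-11  f'(a)=-6.454e-01  a ← 83.224720 − (+9.561e-11/-6.454e-01) = 83.224720
iter 5: u=0.959709  f(a)=+0.000e+00  f'(a)=-6.454e-01  a ← 83.224720 − (+0.000e+00/-6.454e-01) = 83.224720
converged: |Δa| < 1e-12 after 5 iterations
sag = a·(cosh(S/(2a)) − 1) = 83.224720·(cosh(0.959709) − 1) = 41.360213
T_max/T_min = cosh(S/(2a)) = 1.496970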